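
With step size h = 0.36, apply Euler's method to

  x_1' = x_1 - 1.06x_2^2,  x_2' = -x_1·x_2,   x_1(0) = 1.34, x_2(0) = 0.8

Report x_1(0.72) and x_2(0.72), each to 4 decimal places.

2.0809, 0.1788

Euler on (x_1,x_2): x_1_{n+1} = x_1_n + h·x_1', x_2_{n+1} = x_2_n + h·x_2'.
0.000000: (1.340000, 0.800000); f=(0.661600, -1.072000) → (1.578176, 0.414080)
0.360000: (1.578176, 0.414080); f=(1.396426, -0.653491) → (2.080889, 0.178823)
(x_1(0.72), x_2(0.72)) ≈ (2.0809, 0.1788)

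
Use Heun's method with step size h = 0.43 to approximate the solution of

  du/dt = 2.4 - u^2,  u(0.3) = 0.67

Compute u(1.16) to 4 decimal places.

1.3212

Heun: k1 = f(t_n, u_n); k2 = f(t_n + h, u_n + h·k1); u_{n+1} = u_n + (h/2)·(k1 + k2).
t=0.300000, u=0.670000:
  k1 = f(0.300000, 0.670000) = 1.951100
  k2 = f(0.730000, 1.508973) = 0.123000
  u ← 0.670000 + (0.43/2)·(1.951100 + 0.123000) = 1.115932
t=0.730000, u=1.115932:
  k1 = f(0.730000, 1.115932) = 1.154697
  k2 = f(1.160000, 1.612451) = -0.199999
  u ← 1.115932 + (0.43/2)·(1.154697 + (-0.199999)) = 1.321192
u(1.16) ≈ 1.3212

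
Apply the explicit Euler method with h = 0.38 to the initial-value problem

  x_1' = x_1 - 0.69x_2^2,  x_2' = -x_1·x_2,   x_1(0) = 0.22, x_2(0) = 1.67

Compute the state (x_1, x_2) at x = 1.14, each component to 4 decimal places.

Euler on (x_1,x_2): x_1_{n+1} = x_1_n + h·x_1', x_2_{n+1} = x_2_n + h·x_2'.
0.000000: (0.220000, 1.670000); f=(-1.704341, -0.367400) → (-0.427650, 1.530388)
0.380000: (-0.427650, 1.530388); f=(-2.043690, 0.654470) → (-1.204252, 1.779087)
0.760000: (-1.204252, 1.779087); f=(-3.388204, 2.142468) → (-2.491769, 2.593224)
(x_1(1.14), x_2(1.14)) ≈ (-2.4918, 2.5932)

-2.4918, 2.5932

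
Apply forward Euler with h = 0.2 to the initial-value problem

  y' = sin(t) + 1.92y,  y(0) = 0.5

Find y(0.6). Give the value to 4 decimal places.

1.4584

Euler: y_{n+1} = y_n + h·f(t_n, y_n).
t=0.000000, y=0.500000: f=0.960000 → y ← 0.500000 + 0.2·0.960000 = 0.692000
t=0.200000, y=0.692000: f=1.527309 → y ← 0.692000 + 0.2·1.527309 = 0.997462
t=0.400000, y=0.997462: f=2.304545 → y ← 0.997462 + 0.2·2.304545 = 1.458371
y(0.6) ≈ 1.4584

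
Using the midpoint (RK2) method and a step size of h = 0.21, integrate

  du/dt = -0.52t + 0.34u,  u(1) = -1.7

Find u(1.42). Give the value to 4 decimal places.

-2.2428

Midpoint: k1 = f(t_n, u_n); k2 = f(t_n + h/2, u_n + (h/2)·k1); u_{n+1} = u_n + h·k2.
t=1.000000, u=-1.700000:
  k1 = f(1.000000, -1.700000) = -1.098000
  k2 = f(1.105000, -1.815290) = -1.191799
  u ← -1.700000 + 0.21·(-1.191799) = -1.950278
t=1.210000, u=-1.950278:
  k1 = f(1.210000, -1.950278) = -1.292294
  k2 = f(1.315000, -2.085969) = -1.393029
  u ← -1.950278 + 0.21·(-1.393029) = -2.242814
u(1.42) ≈ -2.2428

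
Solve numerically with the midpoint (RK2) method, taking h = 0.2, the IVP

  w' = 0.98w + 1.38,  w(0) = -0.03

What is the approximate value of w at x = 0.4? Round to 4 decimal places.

0.6270

Midpoint: k1 = f(x_n, w_n); k2 = f(x_n + h/2, w_n + (h/2)·k1); w_{n+1} = w_n + h·k2.
x=0.000000, w=-0.030000:
  k1 = f(0.000000, -0.030000) = 1.350600
  k2 = f(0.100000, 0.105060) = 1.482959
  w ← -0.030000 + 0.2·1.482959 = 0.266592
x=0.200000, w=0.266592:
  k1 = f(0.200000, 0.266592) = 1.641260
  k2 = f(0.300000, 0.430718) = 1.802103
  w ← 0.266592 + 0.2·1.802103 = 0.627012
w(0.4) ≈ 0.6270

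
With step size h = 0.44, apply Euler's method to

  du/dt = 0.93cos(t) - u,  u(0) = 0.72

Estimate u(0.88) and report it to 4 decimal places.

Euler: u_{n+1} = u_n + h·f(t_n, u_n).
t=0.000000, u=0.720000: f=0.210000 → u ← 0.720000 + 0.44·0.210000 = 0.812400
t=0.440000, u=0.812400: f=0.029019 → u ← 0.812400 + 0.44·0.029019 = 0.825168
u(0.88) ≈ 0.8252

0.8252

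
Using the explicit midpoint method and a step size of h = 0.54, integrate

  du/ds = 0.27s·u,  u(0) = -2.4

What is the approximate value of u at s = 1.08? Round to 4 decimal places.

Midpoint: k1 = f(s_n, u_n); k2 = f(s_n + h/2, u_n + (h/2)·k1); u_{n+1} = u_n + h·k2.
s=0.000000, u=-2.400000:
  k1 = f(0.000000, -2.400000) = 0.000000
  k2 = f(0.270000, -2.400000) = -0.174960
  u ← -2.400000 + 0.54·(-0.174960) = -2.494478
s=0.540000, u=-2.494478:
  k1 = f(0.540000, -2.494478) = -0.363695
  k2 = f(0.810000, -2.592676) = -0.567018
  u ← -2.494478 + 0.54·(-0.567018) = -2.800668
u(1.08) ≈ -2.8007

-2.8007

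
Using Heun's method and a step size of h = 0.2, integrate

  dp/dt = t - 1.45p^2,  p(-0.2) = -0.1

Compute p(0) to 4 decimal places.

-0.1244

Heun: k1 = f(t_n, p_n); k2 = f(t_n + h, p_n + h·k1); p_{n+1} = p_n + (h/2)·(k1 + k2).
t=-0.200000, p=-0.100000:
  k1 = f(-0.200000, -0.100000) = -0.214500
  k2 = f(0.000000, -0.142900) = -0.029610
  p ← -0.100000 + (0.2/2)·(-0.214500 + (-0.029610)) = -0.124411
p(0) ≈ -0.1244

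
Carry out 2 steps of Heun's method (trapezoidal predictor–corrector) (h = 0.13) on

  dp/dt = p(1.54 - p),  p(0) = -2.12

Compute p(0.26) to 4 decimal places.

-7.6582

Heun: k1 = f(t_n, p_n); k2 = f(t_n + h, p_n + h·k1); p_{n+1} = p_n + (h/2)·(k1 + k2).
t=0.000000, p=-2.120000:
  k1 = f(0.000000, -2.120000) = -7.759200
  k2 = f(0.130000, -3.128696) = -14.606931
  p ← -2.120000 + (0.13/2)·(-7.759200 + (-14.606931)) = -3.573798
t=0.130000, p=-3.573798:
  k1 = f(0.130000, -3.573798) = -18.275685
  k2 = f(0.260000, -5.949638) = -44.560629
  p ← -3.573798 + (0.13/2)·(-18.275685 + (-44.560629)) = -7.658159
p(0.26) ≈ -7.6582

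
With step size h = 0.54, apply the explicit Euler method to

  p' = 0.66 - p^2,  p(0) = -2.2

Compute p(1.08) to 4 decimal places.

Euler: p_{n+1} = p_n + h·f(x_n, p_n).
x=0.000000, p=-2.200000: f=-4.180000 → p ← -2.200000 + 0.54·(-4.180000) = -4.457200
x=0.540000, p=-4.457200: f=-19.206632 → p ← -4.457200 + 0.54·(-19.206632) = -14.828781
p(1.08) ≈ -14.8288

-14.8288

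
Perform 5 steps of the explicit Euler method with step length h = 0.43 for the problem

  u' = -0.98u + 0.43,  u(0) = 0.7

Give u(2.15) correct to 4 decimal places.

Euler: u_{n+1} = u_n + h·f(x_n, u_n).
x=0.000000, u=0.700000: f=-0.256000 → u ← 0.700000 + 0.43·(-0.256000) = 0.589920
x=0.430000, u=0.589920: f=-0.148122 → u ← 0.589920 + 0.43·(-0.148122) = 0.526228
x=0.860000, u=0.526228: f=-0.085703 → u ← 0.526228 + 0.43·(-0.085703) = 0.489375
x=1.290000, u=0.489375: f=-0.049588 → u ← 0.489375 + 0.43·(-0.049588) = 0.468053
x=1.720000, u=0.468053: f=-0.028692 → u ← 0.468053 + 0.43·(-0.028692) = 0.455715
u(2.15) ≈ 0.4557

0.4557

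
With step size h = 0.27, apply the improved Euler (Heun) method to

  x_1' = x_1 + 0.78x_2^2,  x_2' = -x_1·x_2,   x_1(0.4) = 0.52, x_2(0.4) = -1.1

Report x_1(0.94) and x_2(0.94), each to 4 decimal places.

1.3800, -0.6672

Heun on (x_1,x_2): k1 = f(t_n, state_n); k2 = f(t_n + h, state_n + h·k1); state_{n+1} = state_n + (h/2)·(k1 + k2).
0.400000: (0.520000, -1.100000)
  k1 = (1.463800, 0.572000)
  predictor → (0.915226, -0.945560)
  k2 = (1.612611, 0.865401)
  → (0.935316, -0.905951)
0.670000: (0.935316, -0.905951)
  k1 = (1.575498, 0.847350)
  predictor → (1.360700, -0.677166)
  k2 = (1.718372, 0.921420)
  → (1.379988, -0.667167)
(x_1(0.94), x_2(0.94)) ≈ (1.3800, -0.6672)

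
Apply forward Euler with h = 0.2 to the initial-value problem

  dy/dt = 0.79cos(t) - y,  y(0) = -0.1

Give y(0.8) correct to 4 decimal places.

0.3859

Euler: y_{n+1} = y_n + h·f(t_n, y_n).
t=0.000000, y=-0.100000: f=0.890000 → y ← -0.100000 + 0.2·0.890000 = 0.078000
t=0.200000, y=0.078000: f=0.696253 → y ← 0.078000 + 0.2·0.696253 = 0.217251
t=0.400000, y=0.217251: f=0.510388 → y ← 0.217251 + 0.2·0.510388 = 0.319328
t=0.600000, y=0.319328: f=0.332687 → y ← 0.319328 + 0.2·0.332687 = 0.385865
y(0.8) ≈ 0.3859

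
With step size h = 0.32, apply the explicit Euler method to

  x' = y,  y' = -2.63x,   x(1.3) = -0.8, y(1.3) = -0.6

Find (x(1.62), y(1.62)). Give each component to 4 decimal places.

Euler on (x,y): x_{n+1} = x_n + h·x', y_{n+1} = y_n + h·y'.
1.300000: (-0.800000, -0.600000); f=(-0.600000, 2.104000) → (-0.992000, 0.073280)
(x(1.62), y(1.62)) ≈ (-0.9920, 0.0733)

-0.9920, 0.0733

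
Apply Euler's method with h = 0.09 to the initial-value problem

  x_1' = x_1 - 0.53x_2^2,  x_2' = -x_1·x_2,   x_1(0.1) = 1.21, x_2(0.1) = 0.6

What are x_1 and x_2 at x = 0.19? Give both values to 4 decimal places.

1.3017, 0.5347

Euler on (x_1,x_2): x_1_{n+1} = x_1_n + h·x_1', x_2_{n+1} = x_2_n + h·x_2'.
0.100000: (1.210000, 0.600000); f=(1.019200, -0.726000) → (1.301728, 0.534660)
(x_1(0.19), x_2(0.19)) ≈ (1.3017, 0.5347)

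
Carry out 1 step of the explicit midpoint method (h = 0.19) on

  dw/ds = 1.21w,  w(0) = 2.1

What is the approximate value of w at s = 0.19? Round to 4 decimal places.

Midpoint: k1 = f(s_n, w_n); k2 = f(s_n + h/2, w_n + (h/2)·k1); w_{n+1} = w_n + h·k2.
s=0.000000, w=2.100000:
  k1 = f(0.000000, 2.100000) = 2.541000
  k2 = f(0.095000, 2.341395) = 2.833088
  w ← 2.100000 + 0.19·2.833088 = 2.638287
w(0.19) ≈ 2.6383

2.6383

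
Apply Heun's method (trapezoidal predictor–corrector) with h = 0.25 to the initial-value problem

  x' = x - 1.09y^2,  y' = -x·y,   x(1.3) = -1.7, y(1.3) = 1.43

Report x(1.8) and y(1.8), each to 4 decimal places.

-7.4593, 6.2748

Heun on (x,y): k1 = f(t_n, state_n); k2 = f(t_n + h, state_n + h·k1); state_{n+1} = state_n + (h/2)·(k1 + k2).
1.300000: (-1.700000, 1.430000)
  k1 = (-3.928941, 2.431000)
  predictor → (-2.682235, 2.037750)
  k2 = (-7.208379, 5.465725)
  → (-3.092165, 2.417091)
1.550000: (-3.092165, 2.417091)
  k1 = (-9.460301, 7.474043)
  predictor → (-5.457240, 4.285601)
  k2 = (-25.476593, 23.387556)
  → (-7.459277, 6.274790)
(x(1.8), y(1.8)) ≈ (-7.4593, 6.2748)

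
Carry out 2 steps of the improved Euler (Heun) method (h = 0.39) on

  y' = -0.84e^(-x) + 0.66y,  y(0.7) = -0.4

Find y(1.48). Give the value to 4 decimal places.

-0.9758

Heun: k1 = f(x_n, y_n); k2 = f(x_n + h, y_n + h·k1); y_{n+1} = y_n + (h/2)·(k1 + k2).
x=0.700000, y=-0.400000:
  k1 = f(0.700000, -0.400000) = -0.681132
  k2 = f(1.090000, -0.665641) = -0.721745
  y ← -0.400000 + (0.39/2)·(-0.681132 + (-0.721745)) = -0.673561
x=1.090000, y=-0.673561:
  k1 = f(1.090000, -0.673561) = -0.726972
  k2 = f(1.480000, -0.957080) = -0.822889
  y ← -0.673561 + (0.39/2)·(-0.726972 + (-0.822889)) = -0.975784
y(1.48) ≈ -0.9758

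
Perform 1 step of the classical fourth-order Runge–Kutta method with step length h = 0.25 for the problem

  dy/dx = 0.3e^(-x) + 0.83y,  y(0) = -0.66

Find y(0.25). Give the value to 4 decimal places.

-0.7381

RK4: k1 = f(x_n, y_n); k2 = f(x_n + h/2, y_n + (h/2)·k1); k3 = f(x_n + h/2, y_n + (h/2)·k2); k4 = f(x_n + h, y_n + h·k3); y_{n+1} = y_n + (h/6)·(k1 + 2k2 + 2k3 + k4).
x=0.000000, y=-0.660000:
  k1 = f(0.000000, -0.660000) = -0.247800
  k2 = f(0.125000, -0.690975) = -0.308760
  k3 = f(0.125000, -0.698595) = -0.315085
  k4 = f(0.250000, -0.738771) = -0.379540
  y ← -0.660000 + (0.25/6)·(k1 + 2k2 + 2k3 + k4) = -0.738126
y(0.25) ≈ -0.7381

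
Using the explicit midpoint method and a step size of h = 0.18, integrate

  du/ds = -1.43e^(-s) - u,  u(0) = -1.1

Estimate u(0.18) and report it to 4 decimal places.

Midpoint: k1 = f(s_n, u_n); k2 = f(s_n + h/2, u_n + (h/2)·k1); u_{n+1} = u_n + h·k2.
s=0.000000, u=-1.100000:
  k1 = f(0.000000, -1.100000) = -0.330000
  k2 = f(0.090000, -1.129700) = -0.177222
  u ← -1.100000 + 0.18·(-0.177222) = -1.131900
u(0.18) ≈ -1.1319

-1.1319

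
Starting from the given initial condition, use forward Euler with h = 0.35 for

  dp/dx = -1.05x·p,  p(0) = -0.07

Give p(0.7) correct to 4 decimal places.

-0.0610

Euler: p_{n+1} = p_n + h·f(x_n, p_n).
x=0.000000, p=-0.070000: f=0.000000 → p ← -0.070000 + 0.35·0.000000 = -0.070000
x=0.350000, p=-0.070000: f=0.025725 → p ← -0.070000 + 0.35·0.025725 = -0.060996
p(0.7) ≈ -0.0610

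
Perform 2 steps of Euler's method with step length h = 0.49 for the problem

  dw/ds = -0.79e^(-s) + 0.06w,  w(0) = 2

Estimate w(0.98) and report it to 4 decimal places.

Euler: w_{n+1} = w_n + h·f(s_n, w_n).
s=0.000000, w=2.000000: f=-0.670000 → w ← 2.000000 + 0.49·(-0.670000) = 1.671700
s=0.490000, w=1.671700: f=-0.383673 → w ← 1.671700 + 0.49·(-0.383673) = 1.483700
w(0.98) ≈ 1.4837

1.4837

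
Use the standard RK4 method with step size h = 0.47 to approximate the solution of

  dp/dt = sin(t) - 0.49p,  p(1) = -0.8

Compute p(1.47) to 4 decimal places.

-0.2415

RK4: k1 = f(t_n, p_n); k2 = f(t_n + h/2, p_n + (h/2)·k1); k3 = f(t_n + h/2, p_n + (h/2)·k2); k4 = f(t_n + h, p_n + h·k3); p_{n+1} = p_n + (h/6)·(k1 + 2k2 + 2k3 + k4).
t=1.000000, p=-0.800000:
  k1 = f(1.000000, -0.800000) = 1.233471
  k2 = f(1.235000, -0.510134) = 1.194114
  k3 = f(1.235000, -0.519383) = 1.198646
  k4 = f(1.470000, -0.236636) = 1.110876
  p ← -0.800000 + (0.47/6)·(k1 + 2k2 + 2k3 + k4) = -0.241494
p(1.47) ≈ -0.2415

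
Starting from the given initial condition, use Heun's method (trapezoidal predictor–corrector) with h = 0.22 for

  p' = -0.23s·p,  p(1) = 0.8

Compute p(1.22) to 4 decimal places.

Heun: k1 = f(s_n, p_n); k2 = f(s_n + h, p_n + h·k1); p_{n+1} = p_n + (h/2)·(k1 + k2).
s=1.000000, p=0.800000:
  k1 = f(1.000000, 0.800000) = -0.184000
  k2 = f(1.220000, 0.759520) = -0.213121
  p ← 0.800000 + (0.22/2)·(-0.184000 + (-0.213121)) = 0.756317
p(1.22) ≈ 0.7563

0.7563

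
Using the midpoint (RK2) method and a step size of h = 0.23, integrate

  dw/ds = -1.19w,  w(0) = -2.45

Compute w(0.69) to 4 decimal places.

-1.0915

Midpoint: k1 = f(s_n, w_n); k2 = f(s_n + h/2, w_n + (h/2)·k1); w_{n+1} = w_n + h·k2.
s=0.000000, w=-2.450000:
  k1 = f(0.000000, -2.450000) = 2.915500
  k2 = f(0.115000, -2.114718) = 2.516514
  w ← -2.450000 + 0.23·2.516514 = -1.871202
s=0.230000, w=-1.871202:
  k1 = f(0.230000, -1.871202) = 2.226730
  k2 = f(0.345000, -1.615128) = 1.922002
  w ← -1.871202 + 0.23·1.922002 = -1.429141
s=0.460000, w=-1.429141:
  k1 = f(0.460000, -1.429141) = 1.700678
  k2 = f(0.575000, -1.233563) = 1.467940
  w ← -1.429141 + 0.23·1.467940 = -1.091515
w(0.69) ≈ -1.0915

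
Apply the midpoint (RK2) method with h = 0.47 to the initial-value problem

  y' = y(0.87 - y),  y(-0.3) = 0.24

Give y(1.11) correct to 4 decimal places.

Midpoint: k1 = f(x_n, y_n); k2 = f(x_n + h/2, y_n + (h/2)·k1); y_{n+1} = y_n + h·k2.
x=-0.300000, y=0.240000:
  k1 = f(-0.300000, 0.240000) = 0.151200
  k2 = f(-0.065000, 0.275532) = 0.163795
  y ← 0.240000 + 0.47·0.163795 = 0.316984
x=0.170000, y=0.316984:
  k1 = f(0.170000, 0.316984) = 0.175297
  k2 = f(0.405000, 0.358178) = 0.183323
  y ← 0.316984 + 0.47·0.183323 = 0.403146
x=0.640000, y=0.403146:
  k1 = f(0.640000, 0.403146) = 0.188210
  k2 = f(0.875000, 0.447375) = 0.189072
  y ← 0.403146 + 0.47·0.189072 = 0.492009
y(1.11) ≈ 0.4920

0.4920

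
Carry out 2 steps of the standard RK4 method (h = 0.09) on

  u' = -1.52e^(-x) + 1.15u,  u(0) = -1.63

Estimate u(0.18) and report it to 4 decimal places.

RK4: k1 = f(x_n, u_n); k2 = f(x_n + h/2, u_n + (h/2)·k1); k3 = f(x_n + h/2, u_n + (h/2)·k2); k4 = f(x_n + h, u_n + h·k3); u_{n+1} = u_n + (h/6)·(k1 + 2k2 + 2k3 + k4).
x=0.000000, u=-1.630000:
  k1 = f(0.000000, -1.630000) = -3.394500
  k2 = f(0.045000, -1.782752) = -3.503282
  k3 = f(0.045000, -1.787648) = -3.508911
  k4 = f(0.090000, -1.945802) = -3.626848
  u ← -1.630000 + (0.09/6)·(k1 + 2k2 + 2k3 + k4) = -1.945686
x=0.090000, u=-1.945686:
  k1 = f(0.090000, -1.945686) = -3.626714
  k2 = f(0.135000, -2.108888) = -3.753270
  k3 = f(0.135000, -2.114583) = -3.759819
  k4 = f(0.180000, -2.284070) = -3.896291
  u ← -1.945686 + (0.09/6)·(k1 + 2k2 + 2k3 + k4) = -2.283924
u(0.18) ≈ -2.2839

-2.2839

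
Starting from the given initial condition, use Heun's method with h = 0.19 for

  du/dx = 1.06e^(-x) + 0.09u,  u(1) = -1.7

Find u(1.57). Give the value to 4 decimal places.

Heun: k1 = f(x_n, u_n); k2 = f(x_n + h, u_n + h·k1); u_{n+1} = u_n + (h/2)·(k1 + k2).
x=1.000000, u=-1.700000:
  k1 = f(1.000000, -1.700000) = 0.236952
  k2 = f(1.190000, -1.654979) = 0.173526
  u ← -1.700000 + (0.19/2)·(0.236952 + 0.173526) = -1.661005
x=1.190000, u=-1.661005:
  k1 = f(1.190000, -1.661005) = 0.172984
  k2 = f(1.380000, -1.628138) = 0.120141
  u ← -1.661005 + (0.19/2)·(0.172984 + 0.120141) = -1.633158
x=1.380000, u=-1.633158:
  k1 = f(1.380000, -1.633158) = 0.119689
  k2 = f(1.570000, -1.610417) = 0.075590
  u ← -1.633158 + (0.19/2)·(0.119689 + 0.075590) = -1.614606
u(1.57) ≈ -1.6146

-1.6146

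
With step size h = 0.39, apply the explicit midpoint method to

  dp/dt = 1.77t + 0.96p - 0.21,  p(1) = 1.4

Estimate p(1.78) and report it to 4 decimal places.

5.3355

Midpoint: k1 = f(t_n, p_n); k2 = f(t_n + h/2, p_n + (h/2)·k1); p_{n+1} = p_n + h·k2.
t=1.000000, p=1.400000:
  k1 = f(1.000000, 1.400000) = 2.904000
  k2 = f(1.195000, 1.966280) = 3.792779
  p ← 1.400000 + 0.39·3.792779 = 2.879184
t=1.390000, p=2.879184:
  k1 = f(1.390000, 2.879184) = 5.014316
  k2 = f(1.585000, 3.856975) = 6.298146
  p ← 2.879184 + 0.39·6.298146 = 5.335461
p(1.78) ≈ 5.3355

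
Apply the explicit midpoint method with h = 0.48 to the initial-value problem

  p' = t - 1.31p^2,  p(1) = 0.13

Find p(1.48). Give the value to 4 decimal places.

Midpoint: k1 = f(t_n, p_n); k2 = f(t_n + h/2, p_n + (h/2)·k1); p_{n+1} = p_n + h·k2.
t=1.000000, p=0.130000:
  k1 = f(1.000000, 0.130000) = 0.977861
  k2 = f(1.240000, 0.364687) = 1.065775
  p ← 0.130000 + 0.48·1.065775 = 0.641572
p(1.48) ≈ 0.6416

0.6416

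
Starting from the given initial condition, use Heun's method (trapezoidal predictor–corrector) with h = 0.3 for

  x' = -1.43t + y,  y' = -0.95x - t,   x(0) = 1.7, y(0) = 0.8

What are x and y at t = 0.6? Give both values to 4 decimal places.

Heun on (x,y): k1 = f(t_n, state_n); k2 = f(t_n + h, state_n + h·k1); state_{n+1} = state_n + (h/2)·(k1 + k2).
0.000000: (1.700000, 0.800000)
  k1 = (0.800000, -1.615000)
  predictor → (1.940000, 0.315500)
  k2 = (-0.113500, -2.143000)
  → (1.802975, 0.236300)
0.300000: (1.802975, 0.236300)
  k1 = (-0.192700, -2.012826)
  predictor → (1.745165, -0.367548)
  k2 = (-1.225548, -2.257907)
  → (1.590238, -0.404310)
(x(0.6), y(0.6)) ≈ (1.5902, -0.4043)

1.5902, -0.4043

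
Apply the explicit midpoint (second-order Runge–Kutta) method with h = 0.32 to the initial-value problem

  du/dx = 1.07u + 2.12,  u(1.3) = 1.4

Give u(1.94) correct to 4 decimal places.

4.6557

Midpoint: k1 = f(x_n, u_n); k2 = f(x_n + h/2, u_n + (h/2)·k1); u_{n+1} = u_n + h·k2.
x=1.300000, u=1.400000:
  k1 = f(1.300000, 1.400000) = 3.618000
  k2 = f(1.460000, 1.978880) = 4.237402
  u ← 1.400000 + 0.32·4.237402 = 2.755969
x=1.620000, u=2.755969:
  k1 = f(1.620000, 2.755969) = 5.068886
  k2 = f(1.780000, 3.566990) = 5.936680
  u ← 2.755969 + 0.32·5.936680 = 4.655706
u(1.94) ≈ 4.6557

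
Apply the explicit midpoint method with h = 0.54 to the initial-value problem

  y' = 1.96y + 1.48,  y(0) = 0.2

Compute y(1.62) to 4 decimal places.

Midpoint: k1 = f(t_n, y_n); k2 = f(t_n + h/2, y_n + (h/2)·k1); y_{n+1} = y_n + h·k2.
t=0.000000, y=0.200000:
  k1 = f(0.000000, 0.200000) = 1.872000
  k2 = f(0.270000, 0.705440) = 2.862662
  y ← 0.200000 + 0.54·2.862662 = 1.745838
t=0.540000, y=1.745838:
  k1 = f(0.540000, 1.745838) = 4.901842
  k2 = f(0.810000, 3.069335) = 7.495897
  y ← 1.745838 + 0.54·7.495897 = 5.793622
t=1.080000, y=5.793622:
  k1 = f(1.080000, 5.793622) = 12.835499
  k2 = f(1.350000, 9.259207) = 19.628045
  y ← 5.793622 + 0.54·19.628045 = 16.392766
y(1.62) ≈ 16.3928

16.3928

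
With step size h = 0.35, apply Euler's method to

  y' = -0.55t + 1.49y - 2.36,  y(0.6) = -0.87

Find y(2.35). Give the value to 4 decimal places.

Euler: y_{n+1} = y_n + h·f(t_n, y_n).
t=0.600000, y=-0.870000: f=-3.986300 → y ← -0.870000 + 0.35·(-3.986300) = -2.265205
t=0.950000, y=-2.265205: f=-6.257655 → y ← -2.265205 + 0.35·(-6.257655) = -4.455384
t=1.300000, y=-4.455384: f=-9.713523 → y ← -4.455384 + 0.35·(-9.713523) = -7.855117
t=1.650000, y=-7.855117: f=-14.971625 → y ← -7.855117 + 0.35·(-14.971625) = -13.095186
t=2.000000, y=-13.095186: f=-22.971827 → y ← -13.095186 + 0.35·(-22.971827) = -21.135326
y(2.35) ≈ -21.1353

-21.1353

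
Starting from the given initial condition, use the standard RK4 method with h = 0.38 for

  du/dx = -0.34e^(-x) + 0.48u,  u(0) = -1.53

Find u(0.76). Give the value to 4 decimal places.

-2.4270

RK4: k1 = f(x_n, u_n); k2 = f(x_n + h/2, u_n + (h/2)·k1); k3 = f(x_n + h/2, u_n + (h/2)·k2); k4 = f(x_n + h, u_n + h·k3); u_{n+1} = u_n + (h/6)·(k1 + 2k2 + 2k3 + k4).
x=0.000000, u=-1.530000:
  k1 = f(0.000000, -1.530000) = -1.074400
  k2 = f(0.190000, -1.734136) = -1.113551
  k3 = f(0.190000, -1.741575) = -1.117122
  k4 = f(0.380000, -1.954506) = -1.170676
  u ← -1.530000 + (0.38/6)·(k1 + 2k2 + 2k3 + k4) = -1.954740
x=0.380000, u=-1.954740:
  k1 = f(0.380000, -1.954740) = -1.170788
  k2 = f(0.570000, -2.177190) = -1.237330
  k3 = f(0.570000, -2.189833) = -1.243398
  k4 = f(0.760000, -2.427231) = -1.324078
  u ← -1.954740 + (0.38/6)·(k1 + 2k2 + 2k3 + k4) = -2.426974
u(0.76) ≈ -2.4270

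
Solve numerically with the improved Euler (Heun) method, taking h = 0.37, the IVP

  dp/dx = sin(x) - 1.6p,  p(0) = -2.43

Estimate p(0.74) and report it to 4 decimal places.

-0.6355

Heun: k1 = f(x_n, p_n); k2 = f(x_n + h, p_n + h·k1); p_{n+1} = p_n + (h/2)·(k1 + k2).
x=0.000000, p=-2.430000:
  k1 = f(0.000000, -2.430000) = 3.888000
  k2 = f(0.370000, -0.991440) = 1.947919
  p ← -2.430000 + (0.37/2)·(3.888000 + 1.947919) = -1.350355
x=0.370000, p=-1.350355:
  k1 = f(0.370000, -1.350355) = 2.522183
  k2 = f(0.740000, -0.417147) = 1.341723
  p ← -1.350355 + (0.37/2)·(2.522183 + 1.341723) = -0.635532
p(0.74) ≈ -0.6355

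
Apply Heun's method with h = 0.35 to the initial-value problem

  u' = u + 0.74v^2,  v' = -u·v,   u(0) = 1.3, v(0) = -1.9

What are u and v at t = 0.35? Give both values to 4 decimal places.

2.6046, -0.9803

Heun on (u,v): k1 = f(t_n, state_n); k2 = f(t_n + h, state_n + h·k1); state_{n+1} = state_n + (h/2)·(k1 + k2).
0.000000: (1.300000, -1.900000)
  k1 = (3.971400, 2.470000)
  predictor → (2.689990, -1.035500)
  k2 = (3.483463, 2.785485)
  → (2.604601, -0.980290)
(u(0.35), v(0.35)) ≈ (2.6046, -0.9803)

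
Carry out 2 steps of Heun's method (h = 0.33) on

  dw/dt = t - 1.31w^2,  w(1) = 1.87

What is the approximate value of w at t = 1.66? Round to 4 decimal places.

Heun: k1 = f(t_n, w_n); k2 = f(t_n + h, w_n + h·k1); w_{n+1} = w_n + (h/2)·(k1 + k2).
t=1.000000, w=1.870000:
  k1 = f(1.000000, 1.870000) = -3.580939
  k2 = f(1.330000, 0.688290) = 0.709396
  w ← 1.870000 + (0.33/2)·(-3.580939 + 0.709396) = 1.396195
t=1.330000, w=1.396195:
  k1 = f(1.330000, 1.396195) = -1.223664
  k2 = f(1.660000, 0.992386) = 0.369872
  w ← 1.396195 + (0.33/2)·(-1.223664 + 0.369872) = 1.255320
w(1.66) ≈ 1.2553

1.2553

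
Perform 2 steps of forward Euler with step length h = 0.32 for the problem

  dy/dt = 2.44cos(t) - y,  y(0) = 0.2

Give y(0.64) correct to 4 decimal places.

Euler: y_{n+1} = y_n + h·f(t_n, y_n).
t=0.000000, y=0.200000: f=2.240000 → y ← 0.200000 + 0.32·2.240000 = 0.916800
t=0.320000, y=0.916800: f=1.399334 → y ← 0.916800 + 0.32·1.399334 = 1.364587
y(0.64) ≈ 1.3646

1.3646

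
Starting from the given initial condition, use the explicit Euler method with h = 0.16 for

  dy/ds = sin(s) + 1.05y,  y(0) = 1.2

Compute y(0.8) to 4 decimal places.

Euler: y_{n+1} = y_n + h·f(s_n, y_n).
s=0.000000, y=1.200000: f=1.260000 → y ← 1.200000 + 0.16·1.260000 = 1.401600
s=0.160000, y=1.401600: f=1.630998 → y ← 1.401600 + 0.16·1.630998 = 1.662560
s=0.320000, y=1.662560: f=2.060254 → y ← 1.662560 + 0.16·2.060254 = 1.992200
s=0.480000, y=1.992200: f=2.553590 → y ← 1.992200 + 0.16·2.553590 = 2.400775
s=0.640000, y=2.400775: f=3.118009 → y ← 2.400775 + 0.16·3.118009 = 2.899656
y(0.8) ≈ 2.8997

2.8997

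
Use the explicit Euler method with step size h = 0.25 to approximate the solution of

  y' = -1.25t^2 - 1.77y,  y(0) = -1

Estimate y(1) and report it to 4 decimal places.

Euler: y_{n+1} = y_n + h·f(t_n, y_n).
t=0.000000, y=-1.000000: f=1.770000 → y ← -1.000000 + 0.25·1.770000 = -0.557500
t=0.250000, y=-0.557500: f=0.908650 → y ← -0.557500 + 0.25·0.908650 = -0.330338
t=0.500000, y=-0.330338: f=0.272197 → y ← -0.330338 + 0.25·0.272197 = -0.262288
t=0.750000, y=-0.262288: f=-0.238875 → y ← -0.262288 + 0.25·(-0.238875) = -0.322007
y(1) ≈ -0.3220

-0.3220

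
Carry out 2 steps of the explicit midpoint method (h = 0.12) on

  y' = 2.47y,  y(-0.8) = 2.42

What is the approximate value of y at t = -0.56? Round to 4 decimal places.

Midpoint: k1 = f(t_n, y_n); k2 = f(t_n + h/2, y_n + (h/2)·k1); y_{n+1} = y_n + h·k2.
t=-0.800000, y=2.420000:
  k1 = f(-0.800000, 2.420000) = 5.977400
  k2 = f(-0.740000, 2.778644) = 6.863251
  y ← 2.420000 + 0.12·6.863251 = 3.243590
t=-0.680000, y=3.243590:
  k1 = f(-0.680000, 3.243590) = 8.011668
  k2 = f(-0.620000, 3.724290) = 9.198997
  y ← 3.243590 + 0.12·9.198997 = 4.347470
y(-0.56) ≈ 4.3475

4.3475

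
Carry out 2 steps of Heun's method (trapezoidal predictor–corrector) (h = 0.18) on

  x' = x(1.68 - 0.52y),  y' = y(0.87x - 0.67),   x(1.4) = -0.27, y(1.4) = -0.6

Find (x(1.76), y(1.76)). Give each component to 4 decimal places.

Heun on (x,y): k1 = f(s_n, state_n); k2 = f(s_n + h, state_n + h·k1); state_{n+1} = state_n + (h/2)·(k1 + k2).
1.400000: (-0.270000, -0.600000)
  k1 = (-0.537840, 0.542940)
  predictor → (-0.366811, -0.502271)
  k2 = (-0.712047, 0.496809)
  → (-0.382490, -0.506423)
1.580000: (-0.382490, -0.506423)
  k1 = (-0.743308, 0.507823)
  predictor → (-0.516285, -0.415014)
  k2 = (-0.978777, 0.464471)
  → (-0.537477, -0.418916)
(x(1.76), y(1.76)) ≈ (-0.5375, -0.4189)

-0.5375, -0.4189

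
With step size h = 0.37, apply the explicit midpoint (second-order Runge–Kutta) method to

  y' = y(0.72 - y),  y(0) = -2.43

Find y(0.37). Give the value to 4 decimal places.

Midpoint: k1 = f(t_n, y_n); k2 = f(t_n + h/2, y_n + (h/2)·k1); y_{n+1} = y_n + h·k2.
t=0.000000, y=-2.430000:
  k1 = f(0.000000, -2.430000) = -7.654500
  k2 = f(0.185000, -3.846083) = -17.561530
  y ← -2.430000 + 0.37·(-17.561530) = -8.927766
y(0.37) ≈ -8.9278

-8.9278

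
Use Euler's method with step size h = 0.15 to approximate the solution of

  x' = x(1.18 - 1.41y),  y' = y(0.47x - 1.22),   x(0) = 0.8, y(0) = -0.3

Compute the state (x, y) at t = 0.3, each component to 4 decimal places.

Euler on (x,y): x_{n+1} = x_n + h·x', y_{n+1} = y_n + h·y'.
0.000000: (0.800000, -0.300000); f=(1.282400, 0.253200) → (0.992360, -0.262020)
0.150000: (0.992360, -0.262020); f=(1.537610, 0.197456) → (1.223002, -0.232402)
(x(0.3), y(0.3)) ≈ (1.2230, -0.2324)

1.2230, -0.2324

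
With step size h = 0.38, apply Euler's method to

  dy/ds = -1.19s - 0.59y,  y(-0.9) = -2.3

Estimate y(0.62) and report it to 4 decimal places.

-0.5610

Euler: y_{n+1} = y_n + h·f(s_n, y_n).
s=-0.900000, y=-2.300000: f=2.428000 → y ← -2.300000 + 0.38·2.428000 = -1.377360
s=-0.520000, y=-1.377360: f=1.431442 → y ← -1.377360 + 0.38·1.431442 = -0.833412
s=-0.140000, y=-0.833412: f=0.658313 → y ← -0.833412 + 0.38·0.658313 = -0.583253
s=0.240000, y=-0.583253: f=0.058519 → y ← -0.583253 + 0.38·0.058519 = -0.561016
y(0.62) ≈ -0.5610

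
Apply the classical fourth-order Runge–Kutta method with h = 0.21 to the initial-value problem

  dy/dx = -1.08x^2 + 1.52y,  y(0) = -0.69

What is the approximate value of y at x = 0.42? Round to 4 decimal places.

-1.3380

RK4: k1 = f(x_n, y_n); k2 = f(x_n + h/2, y_n + (h/2)·k1); k3 = f(x_n + h/2, y_n + (h/2)·k2); k4 = f(x_n + h, y_n + h·k3); y_{n+1} = y_n + (h/6)·(k1 + 2k2 + 2k3 + k4).
x=0.000000, y=-0.690000:
  k1 = f(0.000000, -0.690000) = -1.048800
  k2 = f(0.105000, -0.800124) = -1.228095
  k3 = f(0.105000, -0.818950) = -1.256711
  k4 = f(0.210000, -0.953909) = -1.497570
  y ← -0.690000 + (0.21/6)·(k1 + 2k2 + 2k3 + k4) = -0.953059
x=0.210000, y=-0.953059:
  k1 = f(0.210000, -0.953059) = -1.496278
  k2 = f(0.315000, -1.110169) = -1.794619
  k3 = f(0.315000, -1.141494) = -1.842235
  k4 = f(0.420000, -1.339929) = -2.227204
  y ← -0.953059 + (0.21/6)·(k1 + 2k2 + 2k3 + k4) = -1.337961
y(0.42) ≈ -1.3380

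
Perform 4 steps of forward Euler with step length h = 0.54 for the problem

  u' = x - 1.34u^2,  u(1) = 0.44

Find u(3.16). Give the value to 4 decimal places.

1.4841

Euler: u_{n+1} = u_n + h·f(x_n, u_n).
x=1.000000, u=0.440000: f=0.740576 → u ← 0.440000 + 0.54·0.740576 = 0.839911
x=1.540000, u=0.839911: f=0.594696 → u ← 0.839911 + 0.54·0.594696 = 1.161047
x=2.080000, u=1.161047: f=0.273640 → u ← 1.161047 + 0.54·0.273640 = 1.308812
x=2.620000, u=1.308812: f=0.324594 → u ← 1.308812 + 0.54·0.324594 = 1.484093
u(3.16) ≈ 1.4841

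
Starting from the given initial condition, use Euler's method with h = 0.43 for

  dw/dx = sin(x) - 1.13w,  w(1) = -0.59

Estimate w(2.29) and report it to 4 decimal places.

Euler: w_{n+1} = w_n + h·f(x_n, w_n).
x=1.000000, w=-0.590000: f=1.508171 → w ← -0.590000 + 0.43·1.508171 = 0.058514
x=1.430000, w=0.058514: f=0.923984 → w ← 0.058514 + 0.43·0.923984 = 0.455827
x=1.860000, w=0.455827: f=0.443387 → w ← 0.455827 + 0.43·0.443387 = 0.646483
w(2.29) ≈ 0.6465

0.6465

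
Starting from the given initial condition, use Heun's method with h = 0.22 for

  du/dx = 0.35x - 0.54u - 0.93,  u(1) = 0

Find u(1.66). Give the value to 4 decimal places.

Heun: k1 = f(x_n, u_n); k2 = f(x_n + h, u_n + h·k1); u_{n+1} = u_n + (h/2)·(k1 + k2).
x=1.000000, u=0.000000:
  k1 = f(1.000000, 0.000000) = -0.580000
  k2 = f(1.220000, -0.127600) = -0.434096
  u ← 0.000000 + (0.22/2)·(-0.580000 + (-0.434096)) = -0.111551
x=1.220000, u=-0.111551:
  k1 = f(1.220000, -0.111551) = -0.442763
  k2 = f(1.440000, -0.208958) = -0.313162
  u ← -0.111551 + (0.22/2)·(-0.442763 + (-0.313162)) = -0.194702
x=1.440000, u=-0.194702:
  k1 = f(1.440000, -0.194702) = -0.320861
  k2 = f(1.660000, -0.265292) = -0.205742
  u ← -0.194702 + (0.22/2)·(-0.320861 + (-0.205742)) = -0.252629
u(1.66) ≈ -0.2526

-0.2526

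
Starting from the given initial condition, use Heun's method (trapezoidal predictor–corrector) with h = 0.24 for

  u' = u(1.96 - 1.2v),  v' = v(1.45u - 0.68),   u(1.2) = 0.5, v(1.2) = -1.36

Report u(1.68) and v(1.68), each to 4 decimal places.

2.6725, -2.1660

Heun on (u,v): k1 = f(s_n, state_n); k2 = f(s_n + h, state_n + h·k1); state_{n+1} = state_n + (h/2)·(k1 + k2).
1.200000: (0.500000, -1.360000)
  k1 = (1.796000, -0.061200)
  predictor → (0.931040, -1.374688)
  k2 = (3.360706, -0.921052)
  → (1.118805, -1.477870)
1.440000: (1.118805, -1.477870)
  k1 = (4.176995, -1.392548)
  predictor → (2.121283, -1.812082)
  k2 = (8.770443, -4.341496)
  → (2.672497, -2.165956)
(u(1.68), v(1.68)) ≈ (2.6725, -2.1660)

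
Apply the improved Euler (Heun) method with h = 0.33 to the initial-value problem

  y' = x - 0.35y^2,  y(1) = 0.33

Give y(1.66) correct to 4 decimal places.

1.0843

Heun: k1 = f(x_n, y_n); k2 = f(x_n + h, y_n + h·k1); y_{n+1} = y_n + (h/2)·(k1 + k2).
x=1.000000, y=0.330000:
  k1 = f(1.000000, 0.330000) = 0.961885
  k2 = f(1.330000, 0.647422) = 1.183296
  y ← 0.330000 + (0.33/2)·(0.961885 + 1.183296) = 0.683955
x=1.330000, y=0.683955:
  k1 = f(1.330000, 0.683955) = 1.166272
  k2 = f(1.660000, 1.068825) = 1.260165
  y ← 0.683955 + (0.33/2)·(1.166272 + 1.260165) = 1.084317
y(1.66) ≈ 1.0843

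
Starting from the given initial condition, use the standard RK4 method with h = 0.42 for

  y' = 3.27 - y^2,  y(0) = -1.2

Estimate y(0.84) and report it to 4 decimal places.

RK4: k1 = f(x_n, y_n); k2 = f(x_n + h/2, y_n + (h/2)·k1); k3 = f(x_n + h/2, y_n + (h/2)·k2); k4 = f(x_n + h, y_n + h·k3); y_{n+1} = y_n + (h/6)·(k1 + 2k2 + 2k3 + k4).
x=0.000000, y=-1.200000:
  k1 = f(0.000000, -1.200000) = 1.830000
  k2 = f(0.210000, -0.815700) = 2.604634
  k3 = f(0.210000, -0.653027) = 2.843556
  k4 = f(0.420000, -0.005707) = 3.269967
  y ← -1.200000 + (0.42/6)·(k1 + 2k2 + 2k3 + k4) = -0.080256
x=0.420000, y=-0.080256:
  k1 = f(0.420000, -0.080256) = 3.263559
  k2 = f(0.630000, 0.605092) = 2.903864
  k3 = f(0.630000, 0.529556) = 2.989571
  k4 = f(0.840000, 1.175364) = 1.888520
  y ← -0.080256 + (0.42/6)·(k1 + 2k2 + 2k3 + k4) = 1.105471
y(0.84) ≈ 1.1055

1.1055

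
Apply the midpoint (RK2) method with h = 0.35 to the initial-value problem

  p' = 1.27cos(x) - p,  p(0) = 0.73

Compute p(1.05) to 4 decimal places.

0.8918

Midpoint: k1 = f(x_n, p_n); k2 = f(x_n + h/2, p_n + (h/2)·k1); p_{n+1} = p_n + h·k2.
x=0.000000, p=0.730000:
  k1 = f(0.000000, 0.730000) = 0.540000
  k2 = f(0.175000, 0.824500) = 0.426103
  p ← 0.730000 + 0.35·0.426103 = 0.879136
x=0.350000, p=0.879136:
  k1 = f(0.350000, 0.879136) = 0.313867
  k2 = f(0.525000, 0.934063) = 0.164899
  p ← 0.879136 + 0.35·0.164899 = 0.936850
x=0.700000, p=0.936850:
  k1 = f(0.700000, 0.936850) = 0.034499
  k2 = f(0.875000, 0.942888) = -0.128822
  p ← 0.936850 + 0.35·(-0.128822) = 0.891763
p(1.05) ≈ 0.8918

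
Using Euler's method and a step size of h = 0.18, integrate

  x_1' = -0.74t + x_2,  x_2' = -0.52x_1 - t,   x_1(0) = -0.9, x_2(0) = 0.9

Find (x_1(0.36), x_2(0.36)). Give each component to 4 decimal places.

-0.5848, 1.0209

Euler on (x_1,x_2): x_1_{n+1} = x_1_n + h·x_1', x_2_{n+1} = x_2_n + h·x_2'.
0.000000: (-0.900000, 0.900000); f=(0.900000, 0.468000) → (-0.738000, 0.984240)
0.180000: (-0.738000, 0.984240); f=(0.851040, 0.203760) → (-0.584813, 1.020917)
(x_1(0.36), x_2(0.36)) ≈ (-0.5848, 1.0209)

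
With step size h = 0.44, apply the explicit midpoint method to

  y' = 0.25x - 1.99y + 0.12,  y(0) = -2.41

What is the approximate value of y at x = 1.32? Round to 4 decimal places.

Midpoint: k1 = f(x_n, y_n); k2 = f(x_n + h/2, y_n + (h/2)·k1); y_{n+1} = y_n + h·k2.
x=0.000000, y=-2.410000:
  k1 = f(0.000000, -2.410000) = 4.915900
  k2 = f(0.220000, -1.328502) = 2.818719
  y ← -2.410000 + 0.44·2.818719 = -1.169764
x=0.440000, y=-1.169764:
  k1 = f(0.440000, -1.169764) = 2.557830
  k2 = f(0.660000, -0.607041) = 1.493012
  y ← -1.169764 + 0.44·1.493012 = -0.512838
x=0.880000, y=-0.512838:
  k1 = f(0.880000, -0.512838) = 1.360548
  k2 = f(1.100000, -0.213518) = 0.819900
  y ← -0.512838 + 0.44·0.819900 = -0.152082
y(1.32) ≈ -0.1521

-0.1521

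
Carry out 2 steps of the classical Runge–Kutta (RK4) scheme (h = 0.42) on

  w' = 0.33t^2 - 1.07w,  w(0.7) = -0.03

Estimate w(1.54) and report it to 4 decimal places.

RK4: k1 = f(t_n, w_n); k2 = f(t_n + h/2, w_n + (h/2)·k1); k3 = f(t_n + h/2, w_n + (h/2)·k2); k4 = f(t_n + h, w_n + h·k3); w_{n+1} = w_n + (h/6)·(k1 + 2k2 + 2k3 + k4).
t=0.700000, w=-0.030000:
  k1 = f(0.700000, -0.030000) = 0.193800
  k2 = f(0.910000, 0.010698) = 0.261826
  k3 = f(0.910000, 0.024983) = 0.246541
  k4 = f(1.120000, 0.073547) = 0.335257
  w ← -0.030000 + (0.42/6)·(k1 + 2k2 + 2k3 + k4) = 0.078205
t=1.120000, w=0.078205:
  k1 = f(1.120000, 0.078205) = 0.330272
  k2 = f(1.330000, 0.147563) = 0.425845
  k3 = f(1.330000, 0.167633) = 0.404370
  k4 = f(1.540000, 0.248041) = 0.517224
  w ← 0.078205 + (0.42/6)·(k1 + 2k2 + 2k3 + k4) = 0.253760
w(1.54) ≈ 0.2538

0.2538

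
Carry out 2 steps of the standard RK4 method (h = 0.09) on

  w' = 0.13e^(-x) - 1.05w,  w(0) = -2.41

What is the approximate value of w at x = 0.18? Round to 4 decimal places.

RK4: k1 = f(x_n, w_n); k2 = f(x_n + h/2, w_n + (h/2)·k1); k3 = f(x_n + h/2, w_n + (h/2)·k2); k4 = f(x_n + h, w_n + h·k3); w_{n+1} = w_n + (h/6)·(k1 + 2k2 + 2k3 + k4).
x=0.000000, w=-2.410000:
  k1 = f(0.000000, -2.410000) = 2.660500
  k2 = f(0.045000, -2.290278) = 2.529071
  k3 = f(0.045000, -2.296192) = 2.535281
  k4 = f(0.090000, -2.181825) = 2.409727
  w ← -2.410000 + (0.09/6)·(k1 + 2k2 + 2k3 + k4) = -2.182016
x=0.090000, w=-2.182016:
  k1 = f(0.090000, -2.182016) = 2.409928
  k2 = f(0.135000, -2.073569) = 2.290831
  k3 = f(0.135000, -2.078929) = 2.296458
  k4 = f(0.180000, -1.975335) = 2.182687
  w ← -2.182016 + (0.09/6)·(k1 + 2k2 + 2k3 + k4) = -1.975508
w(0.18) ≈ -1.9755

-1.9755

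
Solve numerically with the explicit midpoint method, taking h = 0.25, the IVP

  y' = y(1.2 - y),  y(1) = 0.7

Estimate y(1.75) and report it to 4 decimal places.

0.9298

Midpoint: k1 = f(x_n, y_n); k2 = f(x_n + h/2, y_n + (h/2)·k1); y_{n+1} = y_n + h·k2.
x=1.000000, y=0.700000:
  k1 = f(1.000000, 0.700000) = 0.350000
  k2 = f(1.125000, 0.743750) = 0.339336
  y ← 0.700000 + 0.25·0.339336 = 0.784834
x=1.250000, y=0.784834:
  k1 = f(1.250000, 0.784834) = 0.325836
  k2 = f(1.375000, 0.825564) = 0.309121
  y ← 0.784834 + 0.25·0.309121 = 0.862114
x=1.500000, y=0.862114:
  k1 = f(1.500000, 0.862114) = 0.291296
  k2 = f(1.625000, 0.898526) = 0.270882
  y ← 0.862114 + 0.25·0.270882 = 0.929835
y(1.75) ≈ 0.9298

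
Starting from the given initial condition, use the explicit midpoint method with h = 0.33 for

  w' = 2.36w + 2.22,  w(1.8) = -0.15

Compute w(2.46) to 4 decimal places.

2.4869

Midpoint: k1 = f(x_n, w_n); k2 = f(x_n + h/2, w_n + (h/2)·k1); w_{n+1} = w_n + h·k2.
x=1.800000, w=-0.150000:
  k1 = f(1.800000, -0.150000) = 1.866000
  k2 = f(1.965000, 0.157890) = 2.592620
  w ← -0.150000 + 0.33·2.592620 = 0.705565
x=2.130000, w=0.705565:
  k1 = f(2.130000, 0.705565) = 3.885133
  k2 = f(2.295000, 1.346612) = 5.398003
  w ← 0.705565 + 0.33·5.398003 = 2.486906
w(2.46) ≈ 2.4869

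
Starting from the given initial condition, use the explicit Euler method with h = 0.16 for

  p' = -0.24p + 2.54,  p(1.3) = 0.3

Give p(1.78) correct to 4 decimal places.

1.4397

Euler: p_{n+1} = p_n + h·f(t_n, p_n).
t=1.300000, p=0.300000: f=2.468000 → p ← 0.300000 + 0.16·2.468000 = 0.694880
t=1.460000, p=0.694880: f=2.373229 → p ← 0.694880 + 0.16·2.373229 = 1.074597
t=1.620000, p=1.074597: f=2.282097 → p ← 1.074597 + 0.16·2.282097 = 1.439732
p(1.78) ≈ 1.4397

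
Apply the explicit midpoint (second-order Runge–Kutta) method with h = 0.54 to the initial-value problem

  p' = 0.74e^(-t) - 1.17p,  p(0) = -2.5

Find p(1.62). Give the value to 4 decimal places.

-0.2801

Midpoint: k1 = f(t_n, p_n); k2 = f(t_n + h/2, p_n + (h/2)·k1); p_{n+1} = p_n + h·k2.
t=0.000000, p=-2.500000:
  k1 = f(0.000000, -2.500000) = 3.665000
  k2 = f(0.270000, -1.510450) = 2.332127
  p ← -2.500000 + 0.54·2.332127 = -1.240651
t=0.540000, p=-1.240651:
  k1 = f(0.540000, -1.240651) = 1.882796
  k2 = f(0.810000, -0.732296) = 1.185982
  p ← -1.240651 + 0.54·1.185982 = -0.600221
t=1.080000, p=-0.600221:
  k1 = f(1.080000, -0.600221) = 0.953559
  k2 = f(1.350000, -0.342760) = 0.592867
  p ← -0.600221 + 0.54·0.592867 = -0.280073
p(1.62) ≈ -0.2801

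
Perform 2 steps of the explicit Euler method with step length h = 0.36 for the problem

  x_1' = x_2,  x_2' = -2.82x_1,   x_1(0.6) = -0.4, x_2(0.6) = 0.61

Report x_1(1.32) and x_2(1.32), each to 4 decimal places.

Euler on (x_1,x_2): x_1_{n+1} = x_1_n + h·x_1', x_2_{n+1} = x_2_n + h·x_2'.
0.600000: (-0.400000, 0.610000); f=(0.610000, 1.128000) → (-0.180400, 1.016080)
0.960000: (-0.180400, 1.016080); f=(1.016080, 0.508728) → (0.185389, 1.199222)
(x_1(1.32), x_2(1.32)) ≈ (0.1854, 1.1992)

0.1854, 1.1992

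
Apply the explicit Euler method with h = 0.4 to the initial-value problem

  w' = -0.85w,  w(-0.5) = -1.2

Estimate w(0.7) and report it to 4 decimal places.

Euler: w_{n+1} = w_n + h·f(x_n, w_n).
x=-0.500000, w=-1.200000: f=1.020000 → w ← -1.200000 + 0.4·1.020000 = -0.792000
x=-0.100000, w=-0.792000: f=0.673200 → w ← -0.792000 + 0.4·0.673200 = -0.522720
x=0.300000, w=-0.522720: f=0.444312 → w ← -0.522720 + 0.4·0.444312 = -0.344995
w(0.7) ≈ -0.3450

-0.3450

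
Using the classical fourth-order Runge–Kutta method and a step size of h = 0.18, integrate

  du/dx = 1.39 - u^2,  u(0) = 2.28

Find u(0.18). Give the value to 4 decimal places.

RK4: k1 = f(x_n, u_n); k2 = f(x_n + h/2, u_n + (h/2)·k1); k3 = f(x_n + h/2, u_n + (h/2)·k2); k4 = f(x_n + h, u_n + h·k3); u_{n+1} = u_n + (h/6)·(k1 + 2k2 + 2k3 + k4).
x=0.000000, u=2.280000:
  k1 = f(0.000000, 2.280000) = -3.808400
  k2 = f(0.090000, 1.937244) = -2.362914
  k3 = f(0.090000, 2.067338) = -2.883885
  k4 = f(0.180000, 1.760901) = -1.710771
  u ← 2.280000 + (0.18/6)·(k1 + 2k2 + 2k3 + k4) = 1.799617
u(0.18) ≈ 1.7996

1.7996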